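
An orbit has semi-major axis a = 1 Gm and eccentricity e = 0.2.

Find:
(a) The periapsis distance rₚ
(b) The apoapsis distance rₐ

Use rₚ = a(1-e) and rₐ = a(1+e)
a = 1 Gm = 1 × 10^9 m
e = 0.2:  1 − e = 0.8,  1 + e = 1.2
(a) rₚ = a(1 − e) = 1 × 10^9 m × 0.8 = 8 × 10^8 m ≈ 800 Mm
(b) rₐ = a(1 + e) = 1 × 10^9 m × 1.2 = 1.2 × 10^9 m ≈ 1.2 Gm

Final answer:
(a) rₚ = 800 Mm
(b) rₐ = 1.2 Gm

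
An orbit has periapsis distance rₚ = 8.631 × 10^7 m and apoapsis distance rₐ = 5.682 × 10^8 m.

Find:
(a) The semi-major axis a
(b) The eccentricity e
rₚ = 8.631 × 10^7 m
rₐ = 5.682 × 10^8 m
(a) a = (rₚ + rₐ)/2 = 3.27255 × 10^8 m ≈ 3.273 × 10^8 m
(b) e = (rₐ − rₚ)/(rₐ + rₚ) = (4.8189 × 10^8) / (6.5451 × 10^8) = 0.736261

Final answer:
(a) a = 3.273 × 10^8 m
(b) e = 0.7363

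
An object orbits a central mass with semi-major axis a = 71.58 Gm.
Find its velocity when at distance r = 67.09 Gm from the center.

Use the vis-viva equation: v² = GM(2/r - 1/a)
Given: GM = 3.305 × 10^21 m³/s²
a = 71.58 Gm = 7.158 × 10^10 m
r = 67.09 Gm = 6.709 × 10^10 m
GM = 3.305 × 10^21 m³/s²
2/r − 1/a = 2.98107 × 10^-11 − 1.39704 × 10^-11 = 1.58403 × 10^-11 m⁻¹
v² = GM (2/r − 1/a) = 5.23523 × 10^10 m²/s²
v = 228806 m/s ≈ 228.8 km/s

Final answer: 228.8 km/s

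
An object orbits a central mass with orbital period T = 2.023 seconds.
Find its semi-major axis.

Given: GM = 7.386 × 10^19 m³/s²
T = 2.023 seconds
GM = 7.386 × 10^19 m³/s²
Kepler's third law: a³ = GM T² / (4π²)
T² = 4.09253 s²
a³ = (7.386 × 10^19) × 4.09253 / (4π²) = 7.65669 × 10^18 m³
a = (a³)^(1/3) = 1.97097 × 10^6 m ≈ 1.971 Mm

Final answer: 1.971 Mm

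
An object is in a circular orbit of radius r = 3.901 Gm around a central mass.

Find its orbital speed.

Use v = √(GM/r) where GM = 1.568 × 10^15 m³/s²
r = 3.901 Gm = 3.901 × 10^9 m
GM = 1.568 × 10^15 m³/s²
GM/r = (1.568 × 10^15) / (3.901 × 10^9) = 401948 m²/s²
v = √(GM/r) = 633.994 m/s ≈ 634 m/s

Final answer: 634 m/s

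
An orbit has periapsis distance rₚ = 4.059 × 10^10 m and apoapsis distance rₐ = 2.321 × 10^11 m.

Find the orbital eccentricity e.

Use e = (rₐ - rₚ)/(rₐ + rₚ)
rₚ = 4.059 × 10^10 m
rₐ = 2.321 × 10^11 m
rₐ − rₚ = 1.9151 × 10^11 m
rₐ + rₚ = 2.7269 × 10^11 m
e = (rₐ − rₚ)/(rₐ + rₚ) = 0.702299

Final answer: e = 0.7023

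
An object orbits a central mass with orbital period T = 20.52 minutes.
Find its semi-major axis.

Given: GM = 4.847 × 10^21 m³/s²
T = 20.52 minutes = 1231.2 s
GM = 4.847 × 10^21 m³/s²
Kepler's third law: a³ = GM T² / (4π²)
T² = 1.51585 × 10^6 s²
a³ = (4.847 × 10^21) × (1.51585 × 10^6) / (4π²) = 1.8611 × 10^26 m³
a = (a³)^(1/3) = 5.7094 × 10^8 m ≈ 570.9 Mm

Final answer: 570.9 Mm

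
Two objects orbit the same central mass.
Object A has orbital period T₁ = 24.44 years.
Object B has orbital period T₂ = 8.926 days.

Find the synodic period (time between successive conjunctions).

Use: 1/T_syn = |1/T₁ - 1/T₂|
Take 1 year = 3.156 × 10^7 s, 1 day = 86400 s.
T₁ = 24.44 years = 7.71326 × 10^8 s
T₂ = 8.926 days = 771206 s
1/T₁ = 1.29647 × 10^-9 s⁻¹
1/T₂ = 1.29667 × 10^-6 s⁻¹
|1/T₁ − 1/T₂| = 1.29537 × 10^-6 s⁻¹
T_syn = 1 / |1/T₁ − 1/T₂| = 771978 s ≈ 8.935 days

Final answer: T_syn = 8.935 days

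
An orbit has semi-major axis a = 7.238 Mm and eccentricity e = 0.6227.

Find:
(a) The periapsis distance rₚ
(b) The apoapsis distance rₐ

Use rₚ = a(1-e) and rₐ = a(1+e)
a = 7.238 Mm = 7.238 × 10^6 m
e = 0.6227:  1 − e = 0.3773,  1 + e = 1.6227
(a) rₚ = a(1 − e) = 7.238 × 10^6 m × 0.3773 = 2.7309 × 10^6 m ≈ 2.731 Mm
(b) rₐ = a(1 + e) = 7.238 × 10^6 m × 1.6227 = 1.17451 × 10^7 m ≈ 11.75 Mm

Final answer:
(a) rₚ = 2.731 Mm
(b) rₐ = 11.75 Mm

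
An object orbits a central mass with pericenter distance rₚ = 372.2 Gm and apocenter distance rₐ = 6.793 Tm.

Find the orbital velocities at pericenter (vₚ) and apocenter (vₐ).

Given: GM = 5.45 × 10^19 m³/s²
rₚ = 372.2 Gm = 3.722 × 10^11 m
rₐ = 6.793 Tm = 6.793 × 10^12 m
GM = 5.45 × 10^19 m³/s²
a = (rₚ + rₐ)/2 = 3.5826 × 10^12 m
Vis-viva: v² = GM (2/r − 1/a)
vₚ² = 5.45 × 10^19 × (5.37346 × 10^-12 − 2.79127 × 10^-13) = 2.77641 × 10^8 m²/s²
vₚ = 16662.6 m/s ≈ 16.66 km/s
vₐ² = 5.45 × 10^19 × (2.94421 × 10^-13 − 2.79127 × 10^-13) = 833514 m²/s²
vₐ = 912.97 m/s ≈ 913 m/s

Final answer: vₚ = 16.66 km/s, vₐ = 913 m/s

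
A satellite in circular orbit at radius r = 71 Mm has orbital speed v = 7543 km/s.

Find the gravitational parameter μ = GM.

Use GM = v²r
r = 71 Mm = 7.1 × 10^7 m
v = 7543 km/s = 7.543 × 10^6 m/s
v² = 5.68968 × 10^13 m²/s²
GM = v²r = 5.68968 × 10^13 × 7.1 × 10^7 = 4.03968 × 10^21 m³/s²
GM ≈ 4.04 × 10^21 m³/s²

Final answer: GM = 4.04 × 10^21 m³/s²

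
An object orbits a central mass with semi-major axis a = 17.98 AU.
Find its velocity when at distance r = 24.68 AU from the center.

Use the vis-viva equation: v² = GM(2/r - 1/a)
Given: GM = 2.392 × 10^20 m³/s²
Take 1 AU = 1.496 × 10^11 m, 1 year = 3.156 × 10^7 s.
a = 17.98 AU = 2.68981 × 10^12 m
r = 24.68 AU = 3.69213 × 10^12 m
GM = 2.392 × 10^20 m³/s²
2/r − 1/a = 5.41693 × 10^-13 − 3.71774 × 10^-13 = 1.69919 × 10^-13 m⁻¹
v² = GM (2/r − 1/a) = 4.06447 × 10^7 m²/s²
v = 6375.32 m/s ≈ 1.345 AU/year

Final answer: 1.345 AU/year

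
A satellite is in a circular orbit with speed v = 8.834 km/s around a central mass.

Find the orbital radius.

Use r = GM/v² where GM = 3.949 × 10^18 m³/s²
v = 8.834 km/s = 8834 m/s
GM = 3.949 × 10^18 m³/s²
v² = 7.80396 × 10^7 m²/s²
r = GM/v² = (3.949 × 10^18) / (7.80396 × 10^7) = 5.06025 × 10^10 m ≈ 50.6 Gm

Final answer: 50.6 Gm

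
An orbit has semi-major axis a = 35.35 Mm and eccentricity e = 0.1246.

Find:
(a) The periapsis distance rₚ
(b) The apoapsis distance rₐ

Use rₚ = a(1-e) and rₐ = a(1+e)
a = 35.35 Mm = 3.535 × 10^7 m
e = 0.1246:  1 − e = 0.8754,  1 + e = 1.1246
(a) rₚ = a(1 − e) = 3.535 × 10^7 m × 0.8754 = 3.09454 × 10^7 m ≈ 30.95 Mm
(b) rₐ = a(1 + e) = 3.535 × 10^7 m × 1.1246 = 3.97546 × 10^7 m ≈ 39.75 Mm

Final answer:
(a) rₚ = 30.95 Mm
(b) rₐ = 39.75 Mm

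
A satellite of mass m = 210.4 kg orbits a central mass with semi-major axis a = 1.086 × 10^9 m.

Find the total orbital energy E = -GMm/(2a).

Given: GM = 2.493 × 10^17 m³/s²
a = 1.086 × 10^9 m
GM = 2.493 × 10^17 m³/s²
2a = 2.172 × 10^9 m
GMm = 2.493 × 10^17 × 210.4 = 5.24527 × 10^19 m³·kg/s²
E = −GMm/(2a) = -2.41495 × 10^10 J ≈ -24.15 GJ

Final answer: -24.15 GJ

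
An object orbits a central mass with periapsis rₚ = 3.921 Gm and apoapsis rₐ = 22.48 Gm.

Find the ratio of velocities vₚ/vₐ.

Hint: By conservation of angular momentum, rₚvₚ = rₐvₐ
rₚ = 3.921 Gm = 3.921 × 10^9 m
rₐ = 22.48 Gm = 2.248 × 10^10 m
rₚvₚ = rₐvₐ  ⇒  vₚ/vₐ = rₐ/rₚ
vₚ/vₐ = (2.248 × 10^10) / (3.921 × 10^9) = 5.73323

Final answer: vₚ/vₐ = 5.733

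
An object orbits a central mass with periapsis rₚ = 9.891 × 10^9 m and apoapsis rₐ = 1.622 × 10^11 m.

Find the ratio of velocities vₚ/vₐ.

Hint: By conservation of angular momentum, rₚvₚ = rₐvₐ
rₚ = 9.891 × 10^9 m
rₐ = 1.622 × 10^11 m
rₚvₚ = rₐvₐ  ⇒  vₚ/vₐ = rₐ/rₚ
vₚ/vₐ = (1.622 × 10^11) / (9.891 × 10^9) = 16.3987

Final answer: vₚ/vₐ = 16.4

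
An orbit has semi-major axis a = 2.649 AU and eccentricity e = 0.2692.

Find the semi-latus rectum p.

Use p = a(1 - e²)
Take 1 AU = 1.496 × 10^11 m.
a = 2.649 AU = 3.9629 × 10^11 m
e = 0.2692,  e² = 0.0724686,  1 − e² = 0.927531
p = a(1 − e²) = 3.9629 × 10^11 m × 0.927531 = 3.67572 × 10^11 m ≈ 2.457 AU

Final answer: p = 2.457 AU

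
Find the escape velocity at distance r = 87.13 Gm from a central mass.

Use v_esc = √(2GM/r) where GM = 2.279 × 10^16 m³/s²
r = 87.13 Gm = 8.713 × 10^10 m
GM = 2.279 × 10^16 m³/s²
2GM/r = 2 × (2.279 × 10^16) / (8.713 × 10^10) = 523126 m²/s²
v_esc = √(2GM/r) = 723.275 m/s ≈ 723.3 m/s

Final answer: 723.3 m/s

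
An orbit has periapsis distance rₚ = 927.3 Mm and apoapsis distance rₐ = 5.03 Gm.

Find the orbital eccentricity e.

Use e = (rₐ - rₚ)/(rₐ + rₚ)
rₚ = 927.3 Mm = 9.273 × 10^8 m
rₐ = 5.03 Gm = 5.03 × 10^9 m
rₐ − rₚ = 4.1027 × 10^9 m
rₐ + rₚ = 5.9573 × 10^9 m
e = (rₐ − rₚ)/(rₐ + rₚ) = 0.688684

Final answer: e = 0.6887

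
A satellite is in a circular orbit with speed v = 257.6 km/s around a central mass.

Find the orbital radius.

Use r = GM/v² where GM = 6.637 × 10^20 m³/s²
v = 257.6 km/s = 257600 m/s
GM = 6.637 × 10^20 m³/s²
v² = 6.63578 × 10^10 m²/s²
r = GM/v² = (6.637 × 10^20) / (6.63578 × 10^10) = 1.00018 × 10^10 m ≈ 10 Gm

Final answer: 10 Gm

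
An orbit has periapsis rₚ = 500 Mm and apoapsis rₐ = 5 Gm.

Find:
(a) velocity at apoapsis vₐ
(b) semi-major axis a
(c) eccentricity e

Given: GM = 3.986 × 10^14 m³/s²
rₚ = 500 Mm = 5 × 10^8 m
rₐ = 5 Gm = 5 × 10^9 m
GM = 3.986 × 10^14 m³/s²
a = (rₚ + rₐ)/2 = 2.75 × 10^9 m
e = (rₐ − rₚ)/(rₐ + rₚ) = (4.5 × 10^9) / (5.5 × 10^9) = 0.818182
(a) vₐ² = GM (2/rₐ − 1/a) = 3.986 × 10^14 × (4 × 10^-10 − 3.63636 × 10^-10) = 14494.5 m²/s²;  vₐ = 120.393 m/s ≈ 120.4 m/s
(b) a = 2.75 × 10^9 m ≈ 2.75 Gm
(c) e = 0.818182 ≈ 0.8182

Final answer:
(a) velocity at apoapsis vₐ = 120.4 m/s
(b) semi-major axis a = 2.75 Gm
(c) eccentricity e = 0.8182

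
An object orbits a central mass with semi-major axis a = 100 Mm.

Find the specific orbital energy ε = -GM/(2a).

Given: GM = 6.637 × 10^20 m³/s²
a = 100 Mm = 1 × 10^8 m
GM = 6.637 × 10^20 m³/s²
2a = 2 × 10^8 m
ε = −GM/(2a) = -3.3185 × 10^12 J/kg ≈ -3318 GJ/kg

Final answer: -3318 GJ/kg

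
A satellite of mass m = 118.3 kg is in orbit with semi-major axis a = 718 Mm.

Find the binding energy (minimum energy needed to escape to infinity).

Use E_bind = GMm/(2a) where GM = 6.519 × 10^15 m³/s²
a = 718 Mm = 7.18 × 10^8 m
GM = 6.519 × 10^15 m³/s²
m = 118.3 kg
GMm = 6.519 × 10^15 × 118.3 = 7.71198 × 10^17 m³·kg/s²
2a = 1.436 × 10^9 m
E_bind = GMm/(2a) = 5.37046 × 10^8 J ≈ 537 MJ

Final answer: 537 MJ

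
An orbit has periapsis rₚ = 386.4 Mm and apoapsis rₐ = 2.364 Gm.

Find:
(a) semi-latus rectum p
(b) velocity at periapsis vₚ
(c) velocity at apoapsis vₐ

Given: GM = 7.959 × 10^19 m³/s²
rₚ = 386.4 Mm = 3.864 × 10^8 m
rₐ = 2.364 Gm = 2.364 × 10^9 m
GM = 7.959 × 10^19 m³/s²
a = (rₚ + rₐ)/2 = 1.3752 × 10^9 m
e = (rₐ − rₚ)/(rₐ + rₚ) = (1.9776 × 10^9) / (2.7504 × 10^9) = 0.719023
(a) 1 − e² = 0.483006;  p = a(1 − e²) = 1.3752 × 10^9 × 0.483006 = 6.6423 × 10^8 m ≈ 664.2 Mm
(b) vₚ² = GM (2/rₚ − 1/a) = 7.959 × 10^19 × (5.17598 × 10^-9 − 7.27167 × 10^-10) = 3.54081 × 10^11 m²/s²;  vₚ = 595047 m/s ≈ 595 km/s
(c) vₐ² = GM (2/rₐ − 1/a) = 7.959 × 10^19 × (8.46024 × 10^-10 − 7.27167 × 10^-10) = 9.45981 × 10^9 m²/s²;  vₐ = 97261.5 m/s ≈ 97.26 km/s

Final answer:
(a) semi-latus rectum p = 664.2 Mm
(b) velocity at periapsis vₚ = 595 km/s
(c) velocity at apoapsis vₐ = 97.26 km/s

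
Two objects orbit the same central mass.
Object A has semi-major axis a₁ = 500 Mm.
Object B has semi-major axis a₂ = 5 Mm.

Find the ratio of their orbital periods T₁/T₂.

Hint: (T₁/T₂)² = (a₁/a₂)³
a₁ = 500 Mm = 5 × 10^8 m
a₂ = 5 Mm = 5 × 10^6 m
a₁/a₂ = 100
T₁/T₂ = (a₁/a₂)^(3/2) = (100)^1.5 = 1000

Final answer: T₁/T₂ = 1000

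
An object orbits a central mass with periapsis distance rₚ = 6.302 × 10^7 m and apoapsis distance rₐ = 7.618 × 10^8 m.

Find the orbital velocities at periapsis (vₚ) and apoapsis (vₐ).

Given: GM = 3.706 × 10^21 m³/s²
rₚ = 6.302 × 10^7 m
rₐ = 7.618 × 10^8 m
GM = 3.706 × 10^21 m³/s²
a = (rₚ + rₐ)/2 = 4.1241 × 10^8 m
Vis-viva: v² = GM (2/r − 1/a)
vₚ² = 3.706 × 10^21 × (3.1736 × 10^-8 − 2.42477 × 10^-9) = 1.08627 × 10^14 m²/s²
vₚ = 1.04224 × 10^7 m/s ≈ 1.042 × 10^4 km/s
vₐ² = 3.706 × 10^21 × (2.62536 × 10^-9 − 2.42477 × 10^-9) = 7.43385 × 10^11 m²/s²
vₐ = 862198 m/s ≈ 862.2 km/s

Final answer: vₚ = 1.042 × 10^4 km/s, vₐ = 862.2 km/s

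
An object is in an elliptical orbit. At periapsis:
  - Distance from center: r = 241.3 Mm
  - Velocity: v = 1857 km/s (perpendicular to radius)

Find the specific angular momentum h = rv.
r = 241.3 Mm = 2.413 × 10^8 m
v = 1857 km/s = 1.857 × 10^6 m/s
h = rv = 2.413 × 10^8 × 1.857 × 10^6 = 4.48094 × 10^14 m²/s ≈ 4.481 × 10^14 m²/s

Final answer: h = 4.481 × 10^14 m²/s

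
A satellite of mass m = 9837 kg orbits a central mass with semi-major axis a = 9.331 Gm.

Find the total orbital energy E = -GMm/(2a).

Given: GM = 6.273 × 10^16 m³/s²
a = 9.331 Gm = 9.331 × 10^9 m
GM = 6.273 × 10^16 m³/s²
2a = 1.8662 × 10^10 m
GMm = 6.273 × 10^16 × 9837 = 6.17075 × 10^20 m³·kg/s²
E = −GMm/(2a) = -3.30659 × 10^10 J ≈ -33.07 GJ

Final answer: -33.07 GJ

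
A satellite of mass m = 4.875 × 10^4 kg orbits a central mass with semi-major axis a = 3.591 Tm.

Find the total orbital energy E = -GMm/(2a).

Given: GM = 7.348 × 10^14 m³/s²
a = 3.591 Tm = 3.591 × 10^12 m
GM = 7.348 × 10^14 m³/s²
2a = 7.182 × 10^12 m
GMm = 7.348 × 10^14 × 48750 = 3.58215 × 10^19 m³·kg/s²
E = −GMm/(2a) = -4.98768 × 10^6 J ≈ -4.988 MJ

Final answer: -4.988 MJ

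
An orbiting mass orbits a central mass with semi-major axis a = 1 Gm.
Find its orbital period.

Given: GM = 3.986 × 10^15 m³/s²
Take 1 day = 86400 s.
a = 1 Gm = 1 × 10^9 m
GM = 3.986 × 10^15 m³/s²
a³ = 1 × 10^27 m³
T = 2π √(a³/GM) = 2π √((1 × 10^27) / (3.986 × 10^15)) = 2π × 500877 s
T = 3.1471 × 10^6 s ≈ 36.42 days

Final answer: 36.42 days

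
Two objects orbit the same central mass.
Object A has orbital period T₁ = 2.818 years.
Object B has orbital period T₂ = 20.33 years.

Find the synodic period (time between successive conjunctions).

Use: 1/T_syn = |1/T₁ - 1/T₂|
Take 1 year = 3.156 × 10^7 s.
T₁ = 2.818 years = 8.89361 × 10^7 s
T₂ = 20.33 years = 6.41615 × 10^8 s
1/T₁ = 1.1244 × 10^-8 s⁻¹
1/T₂ = 1.55857 × 10^-9 s⁻¹
|1/T₁ − 1/T₂| = 9.68546 × 10^-9 s⁻¹
T_syn = 1 / |1/T₁ − 1/T₂| = 1.03248 × 10^8 s ≈ 3.271 years

Final answer: T_syn = 3.271 years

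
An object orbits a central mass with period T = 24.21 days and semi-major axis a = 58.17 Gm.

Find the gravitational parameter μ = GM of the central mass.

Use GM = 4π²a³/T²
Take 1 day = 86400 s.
T = 24.21 days = 2.09174 × 10^6 s
a = 58.17 Gm = 5.817 × 10^10 m
a³ = 1.96833 × 10^32 m³
T² = 4.37539 × 10^12 s²
GM = 4π² × (1.96833 × 10^32) / (4.37539 × 10^12) = 1.77599 × 10^21 m³/s²
GM ≈ 1.776 × 10^21 m³/s²

Final answer: GM = 1.776 × 10^21 m³/s²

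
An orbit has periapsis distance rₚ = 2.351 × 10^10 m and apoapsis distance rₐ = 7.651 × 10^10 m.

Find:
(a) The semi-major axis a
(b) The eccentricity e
rₚ = 2.351 × 10^10 m
rₐ = 7.651 × 10^10 m
(a) a = (rₚ + rₐ)/2 = 5.001 × 10^10 m ≈ 5.001 × 10^10 m
(b) e = (rₐ − rₚ)/(rₐ + rₚ) = (5.3 × 10^10) / (1.0002 × 10^11) = 0.529894

Final answer:
(a) a = 5.001 × 10^10 m
(b) e = 0.5299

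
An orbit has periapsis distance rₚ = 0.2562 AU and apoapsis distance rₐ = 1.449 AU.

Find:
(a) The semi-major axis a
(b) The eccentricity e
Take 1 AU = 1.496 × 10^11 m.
rₚ = 0.2562 AU = 3.83275 × 10^10 m
rₐ = 1.449 AU = 2.1677 × 10^11 m
(a) a = (rₚ + rₐ)/2 = 1.27549 × 10^11 m ≈ 0.8526 AU
(b) e = (rₐ − rₚ)/(rₐ + rₚ) = (1.78443 × 10^11) / (2.55098 × 10^11) = 0.699507

Final answer:
(a) a = 0.8526 AU
(b) e = 0.6995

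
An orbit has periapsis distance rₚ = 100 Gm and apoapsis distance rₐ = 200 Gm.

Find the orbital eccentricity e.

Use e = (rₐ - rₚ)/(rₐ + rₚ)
rₚ = 100 Gm = 1 × 10^11 m
rₐ = 200 Gm = 2 × 10^11 m
rₐ − rₚ = 1 × 10^11 m
rₐ + rₚ = 3 × 10^11 m
e = (rₐ − rₚ)/(rₐ + rₚ) = 0.333333

Final answer: e = 0.3333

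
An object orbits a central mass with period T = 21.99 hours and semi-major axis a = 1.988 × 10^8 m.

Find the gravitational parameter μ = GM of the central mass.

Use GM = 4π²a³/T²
T = 21.99 hours = 79164 s
a = 1.988 × 10^8 m
a³ = 7.85686 × 10^24 m³
T² = 6.26694 × 10^9 s²
GM = 4π² × (7.85686 × 10^24) / (6.26694 × 10^9) = 4.94941 × 10^16 m³/s²
GM ≈ 4.949 × 10^16 m³/s²

Final answer: GM = 4.949 × 10^16 m³/s²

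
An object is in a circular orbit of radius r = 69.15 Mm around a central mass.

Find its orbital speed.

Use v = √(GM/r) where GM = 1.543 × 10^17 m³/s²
r = 69.15 Mm = 6.915 × 10^7 m
GM = 1.543 × 10^17 m³/s²
GM/r = (1.543 × 10^17) / (6.915 × 10^7) = 2.23138 × 10^9 m²/s²
v = √(GM/r) = 47237.5 m/s ≈ 47.24 km/s

Final answer: 47.24 km/s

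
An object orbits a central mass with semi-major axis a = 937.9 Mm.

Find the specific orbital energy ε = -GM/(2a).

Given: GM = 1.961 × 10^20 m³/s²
a = 937.9 Mm = 9.379 × 10^8 m
GM = 1.961 × 10^20 m³/s²
2a = 1.8758 × 10^9 m
ε = −GM/(2a) = -1.04542 × 10^11 J/kg ≈ -104.5 GJ/kg

Final answer: -104.5 GJ/kg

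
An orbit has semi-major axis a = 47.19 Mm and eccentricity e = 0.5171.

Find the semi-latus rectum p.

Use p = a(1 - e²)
a = 47.19 Mm = 4.719 × 10^7 m
e = 0.5171,  e² = 0.267392,  1 − e² = 0.732608
p = a(1 − e²) = 4.719 × 10^7 m × 0.732608 = 3.45718 × 10^7 m ≈ 34.57 Mm

Final answer: p = 34.57 Mm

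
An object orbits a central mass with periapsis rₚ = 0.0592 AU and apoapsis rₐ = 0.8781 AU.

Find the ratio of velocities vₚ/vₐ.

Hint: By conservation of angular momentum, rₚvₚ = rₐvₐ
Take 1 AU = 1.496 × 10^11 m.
rₚ = 0.0592 AU = 8.85632 × 10^9 m
rₐ = 0.8781 AU = 1.31364 × 10^11 m
rₚvₚ = rₐvₐ  ⇒  vₚ/vₐ = rₐ/rₚ
vₚ/vₐ = (1.31364 × 10^11) / (8.85632 × 10^9) = 14.8328

Final answer: vₚ/vₐ = 14.83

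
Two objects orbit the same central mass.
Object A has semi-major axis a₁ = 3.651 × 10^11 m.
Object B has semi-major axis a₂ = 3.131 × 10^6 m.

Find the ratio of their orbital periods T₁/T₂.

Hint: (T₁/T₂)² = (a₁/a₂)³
a₁ = 3.651 × 10^11 m
a₂ = 3.131 × 10^6 m
a₁/a₂ = 116608
T₁/T₂ = (a₁/a₂)^(3/2) = (116608)^1.5 = 3.98193 × 10^7

Final answer: T₁/T₂ = 3.982 × 10^7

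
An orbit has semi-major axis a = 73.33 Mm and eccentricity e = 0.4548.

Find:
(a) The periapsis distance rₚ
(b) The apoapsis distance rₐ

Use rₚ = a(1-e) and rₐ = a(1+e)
a = 73.33 Mm = 7.333 × 10^7 m
e = 0.4548:  1 − e = 0.5452,  1 + e = 1.4548
(a) rₚ = a(1 − e) = 7.333 × 10^7 m × 0.5452 = 3.99795 × 10^7 m ≈ 39.98 Mm
(b) rₐ = a(1 + e) = 7.333 × 10^7 m × 1.4548 = 1.0668 × 10^8 m ≈ 106.7 Mm

Final answer:
(a) rₚ = 39.98 Mm
(b) rₐ = 106.7 Mm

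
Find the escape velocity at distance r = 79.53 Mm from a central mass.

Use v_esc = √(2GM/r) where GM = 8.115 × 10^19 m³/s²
r = 79.53 Mm = 7.953 × 10^7 m
GM = 8.115 × 10^19 m³/s²
2GM/r = 2 × (8.115 × 10^19) / (7.953 × 10^7) = 2.04074 × 10^12 m²/s²
v_esc = √(2GM/r) = 1.42854 × 10^6 m/s ≈ 1429 km/s

Final answer: 1429 km/s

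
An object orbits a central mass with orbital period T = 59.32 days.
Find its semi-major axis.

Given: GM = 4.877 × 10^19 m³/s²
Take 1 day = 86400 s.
T = 59.32 days = 5.12525 × 10^6 s
GM = 4.877 × 10^19 m³/s²
Kepler's third law: a³ = GM T² / (4π²)
T² = 2.62682 × 10^13 s²
a³ = (4.877 × 10^19) × (2.62682 × 10^13) / (4π²) = 3.24506 × 10^31 m³
a = (a³)^(1/3) = 3.18963 × 10^10 m ≈ 31.9 Gm

Final answer: 31.9 Gm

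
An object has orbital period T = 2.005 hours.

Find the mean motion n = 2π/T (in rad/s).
T = 2.005 hours = 7218 s
n = 2π / 7218 s = 0.000870488 rad/s ≈ 0.0008705 rad/s

Final answer: n = 0.0008705 rad/s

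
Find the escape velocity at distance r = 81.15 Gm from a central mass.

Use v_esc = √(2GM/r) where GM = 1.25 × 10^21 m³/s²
r = 81.15 Gm = 8.115 × 10^10 m
GM = 1.25 × 10^21 m³/s²
2GM/r = 2 × (1.25 × 10^21) / (8.115 × 10^10) = 3.08071 × 10^10 m²/s²
v_esc = √(2GM/r) = 175520 m/s ≈ 175.5 km/s

Final answer: 175.5 km/s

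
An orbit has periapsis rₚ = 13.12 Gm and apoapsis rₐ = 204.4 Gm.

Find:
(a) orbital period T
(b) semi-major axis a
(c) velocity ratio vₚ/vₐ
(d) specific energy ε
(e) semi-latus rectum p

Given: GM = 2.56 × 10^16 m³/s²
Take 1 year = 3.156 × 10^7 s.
rₚ = 13.12 Gm = 1.312 × 10^10 m
rₐ = 204.4 Gm = 2.044 × 10^11 m
GM = 2.56 × 10^16 m³/s²
a = (rₚ + rₐ)/2 = 1.0876 × 10^11 m
e = (rₐ − rₚ)/(rₐ + rₚ) = (1.9128 × 10^11) / (2.1752 × 10^11) = 0.879367
(a) a³ = 1.28649 × 10^33 m³;  T = 2π √(a³/GM) = 2π × 2.24173 × 10^8 s = 1.40852 × 10^9 s ≈ 44.63 years
(b) a = 1.0876 × 10^11 m ≈ 108.8 Gm
(c) vₚ/vₐ = rₐ/rₚ (angular momentum) = (2.044 × 10^11) / (1.312 × 10^10) = 15.5793 ≈ 15.58
(d) 2a = 2.1752 × 10^11 m;  ε = −GM/(2a) = -117690 J/kg ≈ -117.7 kJ/kg
(e) 1 − e² = 0.226713;  p = a(1 − e²) = 1.0876 × 10^11 × 0.226713 = 2.46573 × 10^10 m ≈ 24.66 Gm

Final answer:
(a) orbital period T = 44.63 years
(b) semi-major axis a = 108.8 Gm
(c) velocity ratio vₚ/vₐ = 15.58
(d) specific energy ε = -117.7 kJ/kg
(e) semi-latus rectum p = 24.66 Gm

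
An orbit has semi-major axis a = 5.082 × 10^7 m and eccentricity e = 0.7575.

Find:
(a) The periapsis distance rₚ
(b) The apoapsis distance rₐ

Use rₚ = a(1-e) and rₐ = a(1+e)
a = 5.082 × 10^7 m
e = 0.7575:  1 − e = 0.2425,  1 + e = 1.7575
(a) rₚ = a(1 − e) = 5.082 × 10^7 m × 0.2425 = 1.23239 × 10^7 m ≈ 1.232 × 10^7 m
(b) rₐ = a(1 + e) = 5.082 × 10^7 m × 1.7575 = 8.93161 × 10^7 m ≈ 8.932 × 10^7 m

Final answer:
(a) rₚ = 1.232 × 10^7 m
(b) rₐ = 8.932 × 10^7 m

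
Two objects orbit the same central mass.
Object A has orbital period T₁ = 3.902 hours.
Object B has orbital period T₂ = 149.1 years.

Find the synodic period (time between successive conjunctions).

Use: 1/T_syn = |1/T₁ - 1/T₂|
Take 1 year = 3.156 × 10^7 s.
T₁ = 3.902 hours = 14047.2 s
T₂ = 149.1 years = 4.7056 × 10^9 s
1/T₁ = 7.11886 × 10^-5 s⁻¹
1/T₂ = 2.12513 × 10^-10 s⁻¹
|1/T₁ − 1/T₂| = 7.11884 × 10^-5 s⁻¹
T_syn = 1 / |1/T₁ − 1/T₂| = 14047.2 s ≈ 3.902 hours

Final answer: T_syn = 3.902 hours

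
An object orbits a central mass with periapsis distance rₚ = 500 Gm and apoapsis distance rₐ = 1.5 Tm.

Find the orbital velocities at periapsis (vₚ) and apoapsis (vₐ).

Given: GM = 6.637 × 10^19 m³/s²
rₚ = 500 Gm = 5 × 10^11 m
rₐ = 1.5 Tm = 1.5 × 10^12 m
GM = 6.637 × 10^19 m³/s²
a = (rₚ + rₐ)/2 = 1 × 10^12 m
Vis-viva: v² = GM (2/r − 1/a)
vₚ² = 6.637 × 10^19 × (4 × 10^-12 − 1 × 10^-12) = 1.9911 × 10^8 m²/s²
vₚ = 14110.6 m/s ≈ 14.11 km/s
vₐ² = 6.637 × 10^19 × (1.33333 × 10^-12 − 1 × 10^-12) = 2.21233 × 10^7 m²/s²
vₐ = 4703.54 m/s ≈ 4.704 km/s

Final answer: vₚ = 14.11 km/s, vₐ = 4.704 km/s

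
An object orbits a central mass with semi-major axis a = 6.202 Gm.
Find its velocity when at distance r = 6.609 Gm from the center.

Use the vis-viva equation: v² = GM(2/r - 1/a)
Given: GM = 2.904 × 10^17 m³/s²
a = 6.202 Gm = 6.202 × 10^9 m
r = 6.609 Gm = 6.609 × 10^9 m
GM = 2.904 × 10^17 m³/s²
2/r − 1/a = 3.02618 × 10^-10 − 1.61238 × 10^-10 = 1.41379 × 10^-10 m⁻¹
v² = GM (2/r − 1/a) = 4.10566 × 10^7 m²/s²
v = 6407.54 m/s ≈ 6.408 km/s

Final answer: 6.408 km/s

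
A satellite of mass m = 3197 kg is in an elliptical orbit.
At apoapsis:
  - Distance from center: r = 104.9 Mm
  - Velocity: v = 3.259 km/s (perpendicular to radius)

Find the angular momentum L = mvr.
r = 104.9 Mm = 1.049 × 10^8 m
v = 3.259 km/s = 3259 m/s
vr = 3259 × 1.049 × 10^8 = 3.41869 × 10^11 m²/s
L = m × vr = 3197 × 3.41869 × 10^11 = 1.09296 × 10^15 kg·m²/s ≈ 1.093 × 10^15 kg·m²/s

Final answer: L = 1.093 × 10^15 kg·m²/s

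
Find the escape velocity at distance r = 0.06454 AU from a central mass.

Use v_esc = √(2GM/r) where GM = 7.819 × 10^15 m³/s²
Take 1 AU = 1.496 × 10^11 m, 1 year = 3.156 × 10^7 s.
r = 0.06454 AU = 9.65518 × 10^9 m
GM = 7.819 × 10^15 m³/s²
2GM/r = 2 × (7.819 × 10^15) / (9.65518 × 10^9) = 1.61965 × 10^6 m²/s²
v_esc = √(2GM/r) = 1272.65 m/s ≈ 0.2685 AU/year

Final answer: 0.2685 AU/year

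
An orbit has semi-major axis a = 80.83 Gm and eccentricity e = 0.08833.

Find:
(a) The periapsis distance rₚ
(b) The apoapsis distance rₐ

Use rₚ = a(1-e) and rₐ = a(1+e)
a = 80.83 Gm = 8.083 × 10^10 m
e = 0.08833:  1 − e = 0.91167,  1 + e = 1.08833
(a) rₚ = a(1 − e) = 8.083 × 10^10 m × 0.91167 = 7.36903 × 10^10 m ≈ 73.69 Gm
(b) rₐ = a(1 + e) = 8.083 × 10^10 m × 1.08833 = 8.79697 × 10^10 m ≈ 87.97 Gm

Final answer:
(a) rₚ = 73.69 Gm
(b) rₐ = 87.97 Gm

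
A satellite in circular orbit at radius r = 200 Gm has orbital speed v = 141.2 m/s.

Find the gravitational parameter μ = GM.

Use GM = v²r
r = 200 Gm = 2 × 10^11 m
v = 141.2 m/s
v² = 19937.4 m²/s²
GM = v²r = 19937.4 × 2 × 10^11 = 3.98749 × 10^15 m³/s²
GM ≈ 3.987 × 10^15 m³/s²

Final answer: GM = 3.987 × 10^15 m³/s²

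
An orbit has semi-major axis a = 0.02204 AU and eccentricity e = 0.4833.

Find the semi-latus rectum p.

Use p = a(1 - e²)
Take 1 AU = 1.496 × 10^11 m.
a = 0.02204 AU = 3.29718 × 10^9 m
e = 0.4833,  e² = 0.233579,  1 − e² = 0.766421
p = a(1 − e²) = 3.29718 × 10^9 m × 0.766421 = 2.52703 × 10^9 m ≈ 0.01689 AU

Final answer: p = 0.01689 AU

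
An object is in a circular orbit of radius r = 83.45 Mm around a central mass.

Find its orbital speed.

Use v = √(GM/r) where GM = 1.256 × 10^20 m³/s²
r = 83.45 Mm = 8.345 × 10^7 m
GM = 1.256 × 10^20 m³/s²
GM/r = (1.256 × 10^20) / (8.345 × 10^7) = 1.50509 × 10^12 m²/s²
v = √(GM/r) = 1.22682 × 10^6 m/s ≈ 1227 km/s

Final answer: 1227 km/s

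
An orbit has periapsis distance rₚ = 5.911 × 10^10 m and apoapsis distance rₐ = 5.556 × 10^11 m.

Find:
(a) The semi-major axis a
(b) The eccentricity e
rₚ = 5.911 × 10^10 m
rₐ = 5.556 × 10^11 m
(a) a = (rₚ + rₐ)/2 = 3.07355 × 10^11 m ≈ 3.074 × 10^11 m
(b) e = (rₐ − rₚ)/(rₐ + rₚ) = (4.9649 × 10^11) / (6.1471 × 10^11) = 0.807682

Final answer:
(a) a = 3.074 × 10^11 m
(b) e = 0.8077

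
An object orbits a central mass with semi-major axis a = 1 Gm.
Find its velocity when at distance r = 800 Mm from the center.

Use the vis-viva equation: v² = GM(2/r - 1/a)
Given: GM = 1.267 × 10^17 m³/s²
a = 1 Gm = 1 × 10^9 m
r = 800 Mm = 8 × 10^8 m
GM = 1.267 × 10^17 m³/s²
2/r − 1/a = 2.5 × 10^-9 − 1 × 10^-9 = 1.5 × 10^-9 m⁻¹
v² = GM (2/r − 1/a) = 1.9005 × 10^8 m²/s²
v = 13785.9 m/s ≈ 13.79 km/s

Final answer: 13.79 km/s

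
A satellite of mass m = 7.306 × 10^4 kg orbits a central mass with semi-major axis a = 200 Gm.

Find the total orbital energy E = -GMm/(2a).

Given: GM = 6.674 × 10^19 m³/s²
a = 200 Gm = 2 × 10^11 m
GM = 6.674 × 10^19 m³/s²
2a = 4 × 10^11 m
GMm = 6.674 × 10^19 × 73060 = 4.87602 × 10^24 m³·kg/s²
E = −GMm/(2a) = -1.21901 × 10^13 J ≈ -12.19 TJ

Final answer: -12.19 TJ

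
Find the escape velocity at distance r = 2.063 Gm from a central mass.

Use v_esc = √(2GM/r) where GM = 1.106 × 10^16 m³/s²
r = 2.063 Gm = 2.063 × 10^9 m
GM = 1.106 × 10^16 m³/s²
2GM/r = 2 × (1.106 × 10^16) / (2.063 × 10^9) = 1.07222 × 10^7 m²/s²
v_esc = √(2GM/r) = 3274.48 m/s ≈ 3.274 km/s

Final answer: 3.274 km/s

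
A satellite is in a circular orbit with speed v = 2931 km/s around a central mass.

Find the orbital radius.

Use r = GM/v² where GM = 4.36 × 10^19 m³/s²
v = 2931 km/s = 2.931 × 10^6 m/s
GM = 4.36 × 10^19 m³/s²
v² = 8.59076 × 10^12 m²/s²
r = GM/v² = (4.36 × 10^19) / (8.59076 × 10^12) = 5.07522 × 10^6 m ≈ 5.075 × 10^6 m

Final answer: 5.075 × 10^6 m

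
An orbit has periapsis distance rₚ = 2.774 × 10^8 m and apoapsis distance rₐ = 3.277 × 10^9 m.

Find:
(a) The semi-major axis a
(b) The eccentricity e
rₚ = 2.774 × 10^8 m
rₐ = 3.277 × 10^9 m
(a) a = (rₚ + rₐ)/2 = 1.7772 × 10^9 m ≈ 1.777 × 10^9 m
(b) e = (rₐ − rₚ)/(rₐ + rₚ) = (2.9996 × 10^9) / (3.5544 × 10^9) = 0.843912

Final answer:
(a) a = 1.777 × 10^9 m
(b) e = 0.8439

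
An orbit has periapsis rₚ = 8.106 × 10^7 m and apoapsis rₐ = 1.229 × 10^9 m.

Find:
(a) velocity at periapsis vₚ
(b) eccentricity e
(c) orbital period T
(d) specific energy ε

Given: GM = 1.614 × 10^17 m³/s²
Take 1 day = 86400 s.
rₚ = 8.106 × 10^7 m
rₐ = 1.229 × 10^9 m
GM = 1.614 × 10^17 m³/s²
a = (rₚ + rₐ)/2 = 6.5503 × 10^8 m
e = (rₐ − rₚ)/(rₐ + rₚ) = (1.14794 × 10^9) / (1.31006 × 10^9) = 0.87625
(a) vₚ² = GM (2/rₚ − 1/a) = 1.614 × 10^17 × (2.46731 × 10^-8 − 1.52665 × 10^-9) = 3.73583 × 10^9 m²/s²;  vₚ = 61121.5 m/s ≈ 61.12 km/s
(b) e = 0.87625 ≈ 0.8762
(c) a³ = 2.8105 × 10^26 m³;  T = 2π √(a³/GM) = 2π × 41729.2 s = 262192 s ≈ 3.035 days
(d) 2a = 1.31006 × 10^9 m;  ε = −GM/(2a) = -1.232 × 10^8 J/kg ≈ -123.2 MJ/kg

Final answer:
(a) velocity at periapsis vₚ = 61.12 km/s
(b) eccentricity e = 0.8762
(c) orbital period T = 3.035 days
(d) specific energy ε = -123.2 MJ/kg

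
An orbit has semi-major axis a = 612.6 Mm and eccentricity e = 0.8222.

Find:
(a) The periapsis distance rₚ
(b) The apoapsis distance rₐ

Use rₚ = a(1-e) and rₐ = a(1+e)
a = 612.6 Mm = 6.126 × 10^8 m
e = 0.8222:  1 − e = 0.1778,  1 + e = 1.8222
(a) rₚ = a(1 − e) = 6.126 × 10^8 m × 0.1778 = 1.0892 × 10^8 m ≈ 108.9 Mm
(b) rₐ = a(1 + e) = 6.126 × 10^8 m × 1.8222 = 1.11628 × 10^9 m ≈ 1.116 Gm

Final answer:
(a) rₚ = 108.9 Mm
(b) rₐ = 1.116 Gm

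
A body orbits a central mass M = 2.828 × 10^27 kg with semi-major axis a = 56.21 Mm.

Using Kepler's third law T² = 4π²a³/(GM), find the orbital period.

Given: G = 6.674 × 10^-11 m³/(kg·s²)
M = 2.828 × 10^27 kg
GM = G × M = 6.674 × 10^-11 × 2.828 × 10^27 = 1.88741 × 10^17 m³/s²
a = 56.21 Mm = 5.621 × 10^7 m
a³ = 1.77599 × 10^23 m³
T = 2π √(a³/GM) = 2π √((1.77599 × 10^23) / (1.88741 × 10^17)) = 2π × 970.035 s
T = 6094.91 s ≈ 1.693 hours

Final answer: 1.693 hours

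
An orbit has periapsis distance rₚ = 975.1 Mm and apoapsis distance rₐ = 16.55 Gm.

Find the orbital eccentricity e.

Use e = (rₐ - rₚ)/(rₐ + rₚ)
rₚ = 975.1 Mm = 9.751 × 10^8 m
rₐ = 16.55 Gm = 1.655 × 10^10 m
rₐ − rₚ = 1.55749 × 10^10 m
rₐ + rₚ = 1.75251 × 10^10 m
e = (rₐ − rₚ)/(rₐ + rₚ) = 0.88872

Final answer: e = 0.8887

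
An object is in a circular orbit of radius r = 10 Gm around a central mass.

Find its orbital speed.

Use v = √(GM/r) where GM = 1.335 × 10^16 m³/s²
r = 10 Gm = 1 × 10^10 m
GM = 1.335 × 10^16 m³/s²
GM/r = (1.335 × 10^16) / (1 × 10^10) = 1.335 × 10^6 m²/s²
v = √(GM/r) = 1155.42 m/s ≈ 1.155 km/s

Final answer: 1.155 km/s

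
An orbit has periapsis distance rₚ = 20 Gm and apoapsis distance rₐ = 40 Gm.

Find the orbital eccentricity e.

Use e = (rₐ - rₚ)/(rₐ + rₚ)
rₚ = 20 Gm = 2 × 10^10 m
rₐ = 40 Gm = 4 × 10^10 m
rₐ − rₚ = 2 × 10^10 m
rₐ + rₚ = 6 × 10^10 m
e = (rₐ − rₚ)/(rₐ + rₚ) = 0.333333

Final answer: e = 0.3333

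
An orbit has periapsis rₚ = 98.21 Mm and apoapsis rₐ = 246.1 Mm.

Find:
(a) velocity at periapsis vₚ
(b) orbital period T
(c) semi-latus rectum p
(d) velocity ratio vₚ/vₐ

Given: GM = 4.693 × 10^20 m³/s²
rₚ = 98.21 Mm = 9.821 × 10^7 m
rₐ = 246.1 Mm = 2.461 × 10^8 m
GM = 4.693 × 10^20 m³/s²
a = (rₚ + rₐ)/2 = 1.72155 × 10^8 m
e = (rₐ − rₚ)/(rₐ + rₚ) = (1.4789 × 10^8) / (3.4431 × 10^8) = 0.429526
(a) vₚ² = GM (2/rₚ − 1/a) = 4.693 × 10^20 × (2.03645 × 10^-8 − 5.80872 × 10^-9) = 6.83104 × 10^12 m²/s²;  vₚ = 2.61363 × 10^6 m/s ≈ 2614 km/s
(b) a³ = 5.10222 × 10^24 m³;  T = 2π √(a³/GM) = 2π × 104.269 s = 655.14 s ≈ 10.92 minutes
(c) 1 − e² = 0.815508;  p = a(1 − e²) = 1.72155 × 10^8 × 0.815508 = 1.40394 × 10^8 m ≈ 140.4 Mm
(d) vₚ/vₐ = rₐ/rₚ (angular momentum) = (2.461 × 10^8) / (9.821 × 10^7) = 2.50585 ≈ 2.506

Final answer:
(a) velocity at periapsis vₚ = 2614 km/s
(b) orbital period T = 10.92 minutes
(c) semi-latus rectum p = 140.4 Mm
(d) velocity ratio vₚ/vₐ = 2.506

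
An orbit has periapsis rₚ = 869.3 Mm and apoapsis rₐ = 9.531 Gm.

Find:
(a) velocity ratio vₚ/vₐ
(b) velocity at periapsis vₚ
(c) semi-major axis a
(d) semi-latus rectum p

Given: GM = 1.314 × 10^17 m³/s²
rₚ = 869.3 Mm = 8.693 × 10^8 m
rₐ = 9.531 Gm = 9.531 × 10^9 m
GM = 1.314 × 10^17 m³/s²
a = (rₚ + rₐ)/2 = 5.20015 × 10^9 m
e = (rₐ − rₚ)/(rₐ + rₚ) = (8.6617 × 10^9) / (1.04003 × 10^10) = 0.832832
(a) vₚ/vₐ = rₐ/rₚ (angular momentum) = (9.531 × 10^9) / (8.693 × 10^8) = 10.964 ≈ 10.96
(b) vₚ² = GM (2/rₚ − 1/a) = 1.314 × 10^17 × (2.3007 × 10^-9 − 1.92302 × 10^-10) = 2.77044 × 10^8 m²/s²;  vₚ = 16644.6 m/s ≈ 16.64 km/s
(c) a = 5.20015 × 10^9 m ≈ 5.2 Gm
(d) 1 − e² = 0.306391;  p = a(1 − e²) = 5.20015 × 10^9 × 0.306391 = 1.59328 × 10^9 m ≈ 1.593 Gm

Final answer:
(a) velocity ratio vₚ/vₐ = 10.96
(b) velocity at periapsis vₚ = 16.64 km/s
(c) semi-major axis a = 5.2 Gm
(d) semi-latus rectum p = 1.593 Gm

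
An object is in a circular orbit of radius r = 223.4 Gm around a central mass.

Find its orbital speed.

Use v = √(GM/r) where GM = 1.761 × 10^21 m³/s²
r = 223.4 Gm = 2.234 × 10^11 m
GM = 1.761 × 10^21 m³/s²
GM/r = (1.761 × 10^21) / (2.234 × 10^11) = 7.88272 × 10^9 m²/s²
v = √(GM/r) = 88784.7 m/s ≈ 88.78 km/s

Final answer: 88.78 km/s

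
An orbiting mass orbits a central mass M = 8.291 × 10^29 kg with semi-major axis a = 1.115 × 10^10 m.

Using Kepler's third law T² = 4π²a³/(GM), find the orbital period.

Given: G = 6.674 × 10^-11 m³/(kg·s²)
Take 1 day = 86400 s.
M = 8.291 × 10^29 kg
GM = G × M = 6.674 × 10^-11 × 8.291 × 10^29 = 5.53341 × 10^19 m³/s²
a = 1.115 × 10^10 m
a³ = 1.3862 × 10^30 m³
T = 2π √(a³/GM) = 2π √((1.3862 × 10^30) / (5.53341 × 10^19)) = 2π × 158276 s
T = 994479 s ≈ 11.51 days

Final answer: 11.51 days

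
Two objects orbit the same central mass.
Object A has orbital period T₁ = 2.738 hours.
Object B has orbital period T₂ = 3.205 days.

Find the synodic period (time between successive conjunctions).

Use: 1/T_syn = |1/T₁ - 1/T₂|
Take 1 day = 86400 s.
T₁ = 2.738 hours = 9856.8 s
T₂ = 3.205 days = 276912 s
1/T₁ = 0.000101453 s⁻¹
1/T₂ = 3.61126 × 10^-6 s⁻¹
|1/T₁ − 1/T₂| = 9.78415 × 10^-5 s⁻¹
T_syn = 1 / |1/T₁ − 1/T₂| = 10220.6 s ≈ 2.839 hours

Final answer: T_syn = 2.839 hours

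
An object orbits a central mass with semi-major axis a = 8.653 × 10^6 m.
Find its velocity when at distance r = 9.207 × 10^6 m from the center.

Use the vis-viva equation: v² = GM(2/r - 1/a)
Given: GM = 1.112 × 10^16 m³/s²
a = 8.653 × 10^6 m
r = 9.207 × 10^6 m
GM = 1.112 × 10^16 m³/s²
2/r − 1/a = 2.17226 × 10^-7 − 1.15567 × 10^-7 = 1.01659 × 10^-7 m⁻¹
v² = GM (2/r − 1/a) = 1.13045 × 10^9 m²/s²
v = 33622.2 m/s ≈ 33.62 km/s

Final answer: 33.62 km/s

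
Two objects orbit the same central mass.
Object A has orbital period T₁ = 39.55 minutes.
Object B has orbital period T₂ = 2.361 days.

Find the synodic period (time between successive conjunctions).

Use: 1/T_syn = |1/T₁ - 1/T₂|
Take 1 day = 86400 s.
T₁ = 39.55 minutes = 2373 s
T₂ = 2.361 days = 203990 s
1/T₁ = 0.000421408 s⁻¹
1/T₂ = 4.90219 × 10^-6 s⁻¹
|1/T₁ − 1/T₂| = 0.000416505 s⁻¹
T_syn = 1 / |1/T₁ − 1/T₂| = 2400.93 s ≈ 40.02 minutes

Final answer: T_syn = 40.02 minutes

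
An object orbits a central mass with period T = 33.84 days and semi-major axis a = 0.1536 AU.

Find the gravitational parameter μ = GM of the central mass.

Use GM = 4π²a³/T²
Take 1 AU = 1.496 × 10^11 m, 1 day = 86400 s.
T = 33.84 days = 2.92378 × 10^6 s
a = 0.1536 AU = 2.29786 × 10^10 m
a³ = 1.2133 × 10^31 m³
T² = 8.54847 × 10^12 s²
GM = 4π² × (1.2133 × 10^31) / (8.54847 × 10^12) = 5.60325 × 10^19 m³/s²
GM ≈ 5.603 × 10^19 m³/s²

Final answer: GM = 5.603 × 10^19 m³/s²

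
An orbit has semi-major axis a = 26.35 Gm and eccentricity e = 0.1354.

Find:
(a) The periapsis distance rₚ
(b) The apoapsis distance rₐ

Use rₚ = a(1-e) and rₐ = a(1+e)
a = 26.35 Gm = 2.635 × 10^10 m
e = 0.1354:  1 − e = 0.8646,  1 + e = 1.1354
(a) rₚ = a(1 − e) = 2.635 × 10^10 m × 0.8646 = 2.27822 × 10^10 m ≈ 22.78 Gm
(b) rₐ = a(1 + e) = 2.635 × 10^10 m × 1.1354 = 2.99178 × 10^10 m ≈ 29.92 Gm

Final answer:
(a) rₚ = 22.78 Gm
(b) rₐ = 29.92 Gm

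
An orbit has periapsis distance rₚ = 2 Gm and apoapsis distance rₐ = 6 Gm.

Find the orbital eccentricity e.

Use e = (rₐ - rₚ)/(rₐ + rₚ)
rₚ = 2 Gm = 2 × 10^9 m
rₐ = 6 Gm = 6 × 10^9 m
rₐ − rₚ = 4 × 10^9 m
rₐ + rₚ = 8 × 10^9 m
e = (rₐ − rₚ)/(rₐ + rₚ) = 0.5

Final answer: e = 0.5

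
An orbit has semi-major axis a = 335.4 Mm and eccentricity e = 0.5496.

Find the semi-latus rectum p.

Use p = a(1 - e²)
a = 335.4 Mm = 3.354 × 10^8 m
e = 0.5496,  e² = 0.30206,  1 − e² = 0.69794
p = a(1 − e²) = 3.354 × 10^8 m × 0.69794 = 2.34089 × 10^8 m ≈ 234.1 Mm

Final answer: p = 234.1 Mm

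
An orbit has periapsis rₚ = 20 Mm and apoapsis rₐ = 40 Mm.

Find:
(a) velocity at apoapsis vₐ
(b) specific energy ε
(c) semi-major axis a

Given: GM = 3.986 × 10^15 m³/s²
rₚ = 20 Mm = 2 × 10^7 m
rₐ = 40 Mm = 4 × 10^7 m
GM = 3.986 × 10^15 m³/s²
a = (rₚ + rₐ)/2 = 3 × 10^7 m
e = (rₐ − rₚ)/(rₐ + rₚ) = (2 × 10^7) / (6 × 10^7) = 0.333333
(a) vₐ² = GM (2/rₐ − 1/a) = 3.986 × 10^15 × (5 × 10^-8 − 3.33333 × 10^-8) = 6.64333 × 10^7 m²/s²;  vₐ = 8150.66 m/s ≈ 8.151 km/s
(b) 2a = 6 × 10^7 m;  ε = −GM/(2a) = -6.64333 × 10^7 J/kg ≈ -66.43 MJ/kg
(c) a = 3 × 10^7 m ≈ 30 Mm

Final answer:
(a) velocity at apoapsis vₐ = 8.151 km/s
(b) specific energy ε = -66.43 MJ/kg
(c) semi-major axis a = 30 Mm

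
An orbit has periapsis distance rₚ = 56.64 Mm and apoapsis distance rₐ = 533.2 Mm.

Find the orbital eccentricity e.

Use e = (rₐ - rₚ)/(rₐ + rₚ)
rₚ = 56.64 Mm = 5.664 × 10^7 m
rₐ = 533.2 Mm = 5.332 × 10^8 m
rₐ − rₚ = 4.7656 × 10^8 m
rₐ + rₚ = 5.8984 × 10^8 m
e = (rₐ − rₚ)/(rₐ + rₚ) = 0.807948

Final answer: e = 0.8079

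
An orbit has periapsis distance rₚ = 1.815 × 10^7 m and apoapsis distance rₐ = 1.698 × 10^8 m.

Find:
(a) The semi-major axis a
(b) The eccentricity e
rₚ = 1.815 × 10^7 m
rₐ = 1.698 × 10^8 m
(a) a = (rₚ + rₐ)/2 = 9.3975 × 10^7 m ≈ 9.398 × 10^7 m
(b) e = (rₐ − rₚ)/(rₐ + rₚ) = (1.5165 × 10^8) / (1.8795 × 10^8) = 0.806864

Final answer:
(a) a = 9.398 × 10^7 m
(b) e = 0.8069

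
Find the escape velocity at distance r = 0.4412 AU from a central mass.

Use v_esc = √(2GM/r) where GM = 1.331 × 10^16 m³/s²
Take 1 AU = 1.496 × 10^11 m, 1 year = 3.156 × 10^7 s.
r = 0.4412 AU = 6.60035 × 10^10 m
GM = 1.331 × 10^16 m³/s²
2GM/r = 2 × (1.331 × 10^16) / (6.60035 × 10^10) = 403312 m²/s²
v_esc = √(2GM/r) = 635.068 m/s ≈ 0.134 AU/year

Final answer: 0.134 AU/year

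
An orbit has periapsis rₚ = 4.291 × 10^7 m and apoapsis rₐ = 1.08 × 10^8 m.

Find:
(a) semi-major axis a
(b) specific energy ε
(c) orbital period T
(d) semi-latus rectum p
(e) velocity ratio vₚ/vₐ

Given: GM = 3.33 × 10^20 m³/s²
rₚ = 4.291 × 10^7 m
rₐ = 1.08 × 10^8 m
GM = 3.33 × 10^20 m³/s²
a = (rₚ + rₐ)/2 = 7.5455 × 10^7 m
e = (rₐ − rₚ)/(rₐ + rₚ) = (6.509 × 10^7) / (1.5091 × 10^8) = 0.431317
(a) a = 7.5455 × 10^7 m ≈ 7.545 × 10^7 m
(b) 2a = 1.5091 × 10^8 m;  ε = −GM/(2a) = -2.20661 × 10^12 J/kg ≈ -2207 GJ/kg
(c) a³ = 4.296 × 10^23 m³;  T = 2π √(a³/GM) = 2π × 35.9178 s = 225.678 s ≈ 3.761 minutes
(d) 1 − e² = 0.813966;  p = a(1 − e²) = 7.5455 × 10^7 × 0.813966 = 6.14178 × 10^7 m ≈ 6.142 × 10^7 m
(e) vₚ/vₐ = rₐ/rₚ (angular momentum) = (1.08 × 10^8) / (4.291 × 10^7) = 2.5169 ≈ 2.517

Final answer:
(a) semi-major axis a = 7.545 × 10^7 m
(b) specific energy ε = -2207 GJ/kg
(c) orbital period T = 3.761 minutes
(d) semi-latus rectum p = 6.142 × 10^7 m
(e) velocity ratio vₚ/vₐ = 2.517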